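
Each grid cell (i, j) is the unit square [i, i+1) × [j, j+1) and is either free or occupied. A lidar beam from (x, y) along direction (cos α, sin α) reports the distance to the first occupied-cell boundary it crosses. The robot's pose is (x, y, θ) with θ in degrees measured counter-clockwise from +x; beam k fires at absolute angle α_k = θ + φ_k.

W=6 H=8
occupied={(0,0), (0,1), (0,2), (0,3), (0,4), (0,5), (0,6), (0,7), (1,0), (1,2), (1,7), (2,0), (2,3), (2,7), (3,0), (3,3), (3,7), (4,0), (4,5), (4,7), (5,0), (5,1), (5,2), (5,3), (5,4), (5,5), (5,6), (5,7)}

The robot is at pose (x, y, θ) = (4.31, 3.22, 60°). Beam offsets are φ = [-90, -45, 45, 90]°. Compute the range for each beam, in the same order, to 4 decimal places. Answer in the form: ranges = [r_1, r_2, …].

beam 1: φ=-90°, α=330°
  dir = (cos 330°, sin 330°) = (0.8660, -0.5000); from cell (4,3)
  next x-line at t=0.7967, next y-line at t=0.4400; Δt_x=1.1547, Δt_y=2.0000
    y: enter (4,2) at t=0.4400
    x: enter (5,2) at t=0.7967 ← occupied
  → r_1 = 0.7967
beam 2: φ=-45°, α=15°
  dir = (cos 15°, sin 15°) = (0.9659, 0.2588); from cell (4,3)
  next x-line at t=0.7143, next y-line at t=3.0137; Δt_x=1.0353, Δt_y=3.8637
    x: enter (5,3) at t=0.7143 ← occupied
  → r_2 = 0.7143
beam 3: φ=45°, α=105°
  dir = (cos 105°, sin 105°) = (-0.2588, 0.9659); from cell (4,3)
  next x-line at t=1.1977, next y-line at t=0.8075; Δt_x=3.8637, Δt_y=1.0353
    y: enter (4,4) at t=0.8075
    x: enter (3,4) at t=1.1977
    y: enter (3,5) at t=1.8428
    y: enter (3,6) at t=2.8781
    y: enter (3,7) at t=3.9133 ← occupied
  → r_3 = 3.9133
beam 4: φ=90°, α=150°
  dir = (cos 150°, sin 150°) = (-0.8660, 0.5000); from cell (4,3)
  next x-line at t=0.3580, next y-line at t=1.5600; Δt_x=1.1547, Δt_y=2.0000
    x: enter (3,3) at t=0.3580 ← occupied
  → r_4 = 0.3580

ranges = [0.7967, 0.7143, 3.9133, 0.3580]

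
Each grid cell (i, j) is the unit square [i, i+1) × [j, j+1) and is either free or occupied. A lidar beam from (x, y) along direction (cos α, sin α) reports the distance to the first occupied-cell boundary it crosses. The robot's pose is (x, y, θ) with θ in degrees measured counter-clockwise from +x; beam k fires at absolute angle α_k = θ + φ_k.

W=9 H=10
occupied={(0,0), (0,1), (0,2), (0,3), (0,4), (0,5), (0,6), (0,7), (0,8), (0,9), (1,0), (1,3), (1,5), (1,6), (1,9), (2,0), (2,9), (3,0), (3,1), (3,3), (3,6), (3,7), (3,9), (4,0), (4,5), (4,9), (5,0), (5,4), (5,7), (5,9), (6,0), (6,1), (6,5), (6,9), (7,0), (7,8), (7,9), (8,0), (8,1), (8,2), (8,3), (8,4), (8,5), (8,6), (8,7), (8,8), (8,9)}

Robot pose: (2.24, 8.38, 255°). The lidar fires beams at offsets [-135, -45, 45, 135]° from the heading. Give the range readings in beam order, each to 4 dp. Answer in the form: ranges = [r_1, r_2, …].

ranges = [0.7159, 1.4318, 1.5200, 1.2400]

beam 1: φ=-135°, α=120°
  direction (-0.5000, 0.8660); cell (2,8); t to first gridline: x 0.4800, y 0.7159 (then +2.0000 / +1.1547)
    (1,8) via x @ 0.4800
    (1,9) via y @ 0.7159  # hit
  → r_1 = 0.7159
beam 2: φ=-45°, α=210°
  direction (-0.8660, -0.5000); cell (2,8); t to first gridline: x 0.2771, y 0.7600 (then +1.1547 / +2.0000)
    (1,8) via x @ 0.2771
    (1,7) via y @ 0.7600
    (0,7) via x @ 1.4318  # hit
  → r_2 = 1.4318
beam 3: φ=45°, α=300°
  direction (0.5000, -0.8660); cell (2,8); t to first gridline: x 1.5200, y 0.4388 (then +2.0000 / +1.1547)
    (2,7) via y @ 0.4388
    (3,7) via x @ 1.5200  # hit
  → r_3 = 1.5200
beam 4: φ=135°, α=30°
  direction (0.8660, 0.5000); cell (2,8); t to first gridline: x 0.8776, y 1.2400 (then +1.1547 / +2.0000)
    (3,8) via x @ 0.8776
    (3,9) via y @ 1.2400  # hit
  → r_4 = 1.2400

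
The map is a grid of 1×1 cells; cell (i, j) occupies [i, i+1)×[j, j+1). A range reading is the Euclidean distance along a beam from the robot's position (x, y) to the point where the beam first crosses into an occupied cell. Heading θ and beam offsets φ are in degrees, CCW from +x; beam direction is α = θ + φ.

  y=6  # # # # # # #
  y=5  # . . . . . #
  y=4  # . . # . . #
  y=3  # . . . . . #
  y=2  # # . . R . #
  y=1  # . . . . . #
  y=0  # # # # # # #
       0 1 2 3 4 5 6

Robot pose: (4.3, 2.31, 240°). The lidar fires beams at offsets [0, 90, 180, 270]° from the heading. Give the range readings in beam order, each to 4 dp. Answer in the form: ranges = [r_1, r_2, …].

beam 1: φ=0°, α=240°
  dir = (cos 240°, sin 240°) = (-0.5000, -0.8660); from cell (4,2)
  next x-line at t=0.6000, next y-line at t=0.3580; Δt_x=2.0000, Δt_y=1.1547
    y: enter (4,1) at t=0.3580
    x: enter (3,1) at t=0.6000
    y: enter (3,0) at t=1.5127 ← occupied
  → r_1 = 1.5127
beam 2: φ=90°, α=330°
  dir = (cos 330°, sin 330°) = (0.8660, -0.5000); from cell (4,2)
  next x-line at t=0.8083, next y-line at t=0.6200; Δt_x=1.1547, Δt_y=2.0000
    y: enter (4,1) at t=0.6200
    x: enter (5,1) at t=0.8083
    x: enter (6,1) at t=1.9630 ← occupied
  → r_2 = 1.9630
beam 3: φ=180°, α=60°
  dir = (cos 60°, sin 60°) = (0.5000, 0.8660); from cell (4,2)
  next x-line at t=1.4000, next y-line at t=0.7967; Δt_x=2.0000, Δt_y=1.1547
    y: enter (4,3) at t=0.7967
    x: enter (5,3) at t=1.4000
    y: enter (5,4) at t=1.9514
    y: enter (5,5) at t=3.1061
    x: enter (6,5) at t=3.4000 ← occupied
  → r_3 = 3.4000
beam 4: φ=270°, α=150°
  dir = (cos 150°, sin 150°) = (-0.8660, 0.5000); from cell (4,2)
  next x-line at t=0.3464, next y-line at t=1.3800; Δt_x=1.1547, Δt_y=2.0000
    x: enter (3,2) at t=0.3464
    y: enter (3,3) at t=1.3800
    x: enter (2,3) at t=1.5011
    x: enter (1,3) at t=2.6558
    y: enter (1,4) at t=3.3800
    x: enter (0,4) at t=3.8105 ← occupied
  → r_4 = 3.8105

ranges = [1.5127, 1.9630, 3.4000, 3.8105]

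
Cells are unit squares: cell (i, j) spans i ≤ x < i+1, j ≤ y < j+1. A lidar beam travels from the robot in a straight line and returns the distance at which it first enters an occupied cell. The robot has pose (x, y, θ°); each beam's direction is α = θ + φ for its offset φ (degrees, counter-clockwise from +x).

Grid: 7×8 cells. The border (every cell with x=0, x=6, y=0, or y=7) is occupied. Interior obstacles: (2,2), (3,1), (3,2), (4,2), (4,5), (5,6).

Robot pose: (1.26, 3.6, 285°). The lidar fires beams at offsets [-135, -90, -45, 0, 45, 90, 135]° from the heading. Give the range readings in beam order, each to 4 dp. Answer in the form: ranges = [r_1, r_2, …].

beam 1: φ=-135°, α=150°
  dir = (cos 150°, sin 150°) = (-0.8660, 0.5000); from cell (1,3)
  next x-line at t=0.3002, next y-line at t=0.8000; Δt_x=1.1547, Δt_y=2.0000
    x: enter (0,3) at t=0.3002 ← occupied
  → r_1 = 0.3002
beam 2: φ=-90°, α=195°
  dir = (cos 195°, sin 195°) = (-0.9659, -0.2588); from cell (1,3)
  next x-line at t=0.2692, next y-line at t=2.3182; Δt_x=1.0353, Δt_y=3.8637
    x: enter (0,3) at t=0.2692 ← occupied
  → r_2 = 0.2692
beam 3: φ=-45°, α=240°
  dir = (cos 240°, sin 240°) = (-0.5000, -0.8660); from cell (1,3)
  next x-line at t=0.5200, next y-line at t=0.6928; Δt_x=2.0000, Δt_y=1.1547
    x: enter (0,3) at t=0.5200 ← occupied
  → r_3 = 0.5200
beam 4: φ=0°, α=285°
  dir = (cos 285°, sin 285°) = (0.2588, -0.9659); from cell (1,3)
  next x-line at t=2.8591, next y-line at t=0.6212; Δt_x=3.8637, Δt_y=1.0353
    y: enter (1,2) at t=0.6212
    y: enter (1,1) at t=1.6564
    y: enter (1,0) at t=2.6917 ← occupied
  → r_4 = 2.6917
beam 5: φ=45°, α=330°
  dir = (cos 330°, sin 330°) = (0.8660, -0.5000); from cell (1,3)
  next x-line at t=0.8545, next y-line at t=1.2000; Δt_x=1.1547, Δt_y=2.0000
    x: enter (2,3) at t=0.8545
    y: enter (2,2) at t=1.2000 ← occupied
  → r_5 = 1.2000
beam 6: φ=90°, α=15°
  dir = (cos 15°, sin 15°) = (0.9659, 0.2588); from cell (1,3)
  next x-line at t=0.7661, next y-line at t=1.5455; Δt_x=1.0353, Δt_y=3.8637
    x: enter (2,3) at t=0.7661
    y: enter (2,4) at t=1.5455
    x: enter (3,4) at t=1.8014
    x: enter (4,4) at t=2.8367
    x: enter (5,4) at t=3.8719
    x: enter (6,4) at t=4.9072 ← occupied
  → r_6 = 4.9072
beam 7: φ=135°, α=60°
  dir = (cos 60°, sin 60°) = (0.5000, 0.8660); from cell (1,3)
  next x-line at t=1.4800, next y-line at t=0.4619; Δt_x=2.0000, Δt_y=1.1547
    y: enter (1,4) at t=0.4619
    x: enter (2,4) at t=1.4800
    y: enter (2,5) at t=1.6166
    y: enter (2,6) at t=2.7713
    x: enter (3,6) at t=3.4800
    y: enter (3,7) at t=3.9260 ← occupied
  → r_7 = 3.9260

ranges = [0.3002, 0.2692, 0.5200, 2.6917, 1.2000, 4.9072, 3.9260]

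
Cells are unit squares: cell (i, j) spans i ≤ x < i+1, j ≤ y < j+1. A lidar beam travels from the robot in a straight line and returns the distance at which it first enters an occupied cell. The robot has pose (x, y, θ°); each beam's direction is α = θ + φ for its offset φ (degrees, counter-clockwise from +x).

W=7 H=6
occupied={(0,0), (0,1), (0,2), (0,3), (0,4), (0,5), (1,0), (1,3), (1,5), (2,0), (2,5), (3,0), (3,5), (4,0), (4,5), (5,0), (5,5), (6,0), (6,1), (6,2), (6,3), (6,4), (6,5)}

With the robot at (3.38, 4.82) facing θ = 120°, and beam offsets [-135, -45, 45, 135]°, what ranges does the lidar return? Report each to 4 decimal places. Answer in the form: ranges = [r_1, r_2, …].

beam 1: φ=-135°, α=345°
  dir = (cos 345°, sin 345°) = (0.9659, -0.2588); from cell (3,4)
  next x-line at t=0.6419, next y-line at t=3.1682; Δt_x=1.0353, Δt_y=3.8637
    x: enter (4,4) at t=0.6419
    x: enter (5,4) at t=1.6771
    x: enter (6,4) at t=2.7124 ← occupied
  → r_1 = 2.7124
beam 2: φ=-45°, α=75°
  dir = (cos 75°, sin 75°) = (0.2588, 0.9659); from cell (3,4)
  next x-line at t=2.3955, next y-line at t=0.1863; Δt_x=3.8637, Δt_y=1.0353
    y: enter (3,5) at t=0.1863 ← occupied
  → r_2 = 0.1863
beam 3: φ=45°, α=165°
  dir = (cos 165°, sin 165°) = (-0.9659, 0.2588); from cell (3,4)
  next x-line at t=0.3934, next y-line at t=0.6955; Δt_x=1.0353, Δt_y=3.8637
    x: enter (2,4) at t=0.3934
    y: enter (2,5) at t=0.6955 ← occupied
  → r_3 = 0.6955
beam 4: φ=135°, α=255°
  dir = (cos 255°, sin 255°) = (-0.2588, -0.9659); from cell (3,4)
  next x-line at t=1.4682, next y-line at t=0.8489; Δt_x=3.8637, Δt_y=1.0353
    y: enter (3,3) at t=0.8489
    x: enter (2,3) at t=1.4682
    y: enter (2,2) at t=1.8842
    y: enter (2,1) at t=2.9195
    y: enter (2,0) at t=3.9548 ← occupied
  → r_4 = 3.9548

ranges = [2.7124, 0.1863, 0.6955, 3.9548]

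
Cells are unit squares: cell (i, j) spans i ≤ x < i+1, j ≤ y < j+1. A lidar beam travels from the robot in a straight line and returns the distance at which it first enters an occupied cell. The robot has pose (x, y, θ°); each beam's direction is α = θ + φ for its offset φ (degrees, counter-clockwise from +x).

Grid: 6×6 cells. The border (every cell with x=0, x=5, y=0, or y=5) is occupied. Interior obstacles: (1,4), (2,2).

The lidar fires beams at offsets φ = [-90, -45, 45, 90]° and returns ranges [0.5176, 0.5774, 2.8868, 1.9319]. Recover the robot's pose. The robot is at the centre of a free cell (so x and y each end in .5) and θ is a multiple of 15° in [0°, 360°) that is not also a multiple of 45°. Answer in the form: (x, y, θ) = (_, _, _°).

Candidates: 14 free-cell centres × 16 headings = 224 poses. Raycast each; keep the one whose scan matches to 4 dp.
  (3.5, 2.5, 255°): beam 3 = 1.7321 ≠ 2.8868 ✗
  (1.5, 1.5, 15°): beam 2 = 1.0000 ≠ 0.5774 ✗
  (4.5, 1.5, 60°): beam 1 = 0.5774 ≠ 0.5176 ✗
  …
  (3.5, 4.5, 165°): r_1=0.5176, r_2=0.5774, r_3=2.8868, r_4=1.9319 — all match ✓
Unique over the lattice → pose = (3.5, 4.5, 165°).

(x, y, θ) = (3.5, 4.5, 165°)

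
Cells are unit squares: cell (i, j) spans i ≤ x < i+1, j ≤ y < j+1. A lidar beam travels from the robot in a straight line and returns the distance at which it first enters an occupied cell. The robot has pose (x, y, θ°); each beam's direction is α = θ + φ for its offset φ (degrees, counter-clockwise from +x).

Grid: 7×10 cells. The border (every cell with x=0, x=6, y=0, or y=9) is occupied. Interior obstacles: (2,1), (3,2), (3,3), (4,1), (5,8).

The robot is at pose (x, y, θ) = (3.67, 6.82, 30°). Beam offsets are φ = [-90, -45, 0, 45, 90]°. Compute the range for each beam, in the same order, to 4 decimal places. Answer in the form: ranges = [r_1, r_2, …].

beam 1: φ=-90°, α=300°
  d=(0.5000,-0.8660)  start (3,6)  tX=0.6600 tY=0.9469  stride 1/|dx|=2.0000 1/|dy|=1.1547
    cross x-line → (4,6), t=0.6600
    cross y-line → (4,5), t=0.9469
    cross y-line → (4,4), t=2.1016
    cross x-line → (5,4), t=2.6600
    cross y-line → (5,3), t=3.2563
    cross y-line → (5,2), t=4.4110
    cross x-line → (6,2), t=4.6600 (wall)
  → r_1 = 4.6600
beam 2: φ=-45°, α=345°
  d=(0.9659,-0.2588)  start (3,6)  tX=0.3416 tY=3.1682  stride 1/|dx|=1.0353 1/|dy|=3.8637
    cross x-line → (4,6), t=0.3416
    cross x-line → (5,6), t=1.3769
    cross x-line → (6,6), t=2.4122 (wall)
  → r_2 = 2.4122
beam 3: φ=0°, α=30°
  d=(0.8660,0.5000)  start (3,6)  tX=0.3811 tY=0.3600  stride 1/|dx|=1.1547 1/|dy|=2.0000
    cross y-line → (3,7), t=0.3600
    cross x-line → (4,7), t=0.3811
    cross x-line → (5,7), t=1.5358
    cross y-line → (5,8), t=2.3600 (wall)
  → r_3 = 2.3600
beam 4: φ=45°, α=75°
  d=(0.2588,0.9659)  start (3,6)  tX=1.2750 tY=0.1863  stride 1/|dx|=3.8637 1/|dy|=1.0353
    cross y-line → (3,7), t=0.1863
    cross y-line → (3,8), t=1.2216
    cross x-line → (4,8), t=1.2750
    cross y-line → (4,9), t=2.2569 (wall)
  → r_4 = 2.2569
beam 5: φ=90°, α=120°
  d=(-0.5000,0.8660)  start (3,6)  tX=1.3400 tY=0.2078  stride 1/|dx|=2.0000 1/|dy|=1.1547
    cross y-line → (3,7), t=0.2078
    cross x-line → (2,7), t=1.3400
    cross y-line → (2,8), t=1.3625
    cross y-line → (2,9), t=2.5172 (wall)
  → r_5 = 2.5172

ranges = [4.6600, 2.4122, 2.3600, 2.2569, 2.5172]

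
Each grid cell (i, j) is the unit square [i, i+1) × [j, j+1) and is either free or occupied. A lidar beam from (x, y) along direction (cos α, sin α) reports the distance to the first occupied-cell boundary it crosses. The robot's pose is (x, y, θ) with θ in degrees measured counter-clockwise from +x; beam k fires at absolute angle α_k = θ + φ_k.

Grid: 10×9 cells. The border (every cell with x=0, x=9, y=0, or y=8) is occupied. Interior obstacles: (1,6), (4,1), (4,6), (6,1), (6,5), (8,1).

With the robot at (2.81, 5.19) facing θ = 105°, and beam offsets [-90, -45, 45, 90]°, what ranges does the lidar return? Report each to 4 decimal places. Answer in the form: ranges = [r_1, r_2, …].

ranges = [6.4084, 3.2447, 1.6200, 1.8738]

beam 1: φ=-90°, α=15°
  dir = (cos 15°, sin 15°) = (0.9659, 0.2588); from cell (2,5)
  next x-line at t=0.1967, next y-line at t=3.1296; Δt_x=1.0353, Δt_y=3.8637
    x: enter (3,5) at t=0.1967
    x: enter (4,5) at t=1.2320
    x: enter (5,5) at t=2.2673
    y: enter (5,6) at t=3.1296
    x: enter (6,6) at t=3.3025
    x: enter (7,6) at t=4.3378
    x: enter (8,6) at t=5.3731
    x: enter (9,6) at t=6.4084 ← occupied
  → r_1 = 6.4084
beam 2: φ=-45°, α=60°
  dir = (cos 60°, sin 60°) = (0.5000, 0.8660); from cell (2,5)
  next x-line at t=0.3800, next y-line at t=0.9353; Δt_x=2.0000, Δt_y=1.1547
    x: enter (3,5) at t=0.3800
    y: enter (3,6) at t=0.9353
    y: enter (3,7) at t=2.0900
    x: enter (4,7) at t=2.3800
    y: enter (4,8) at t=3.2447 ← occupied
  → r_2 = 3.2447
beam 3: φ=45°, α=150°
  dir = (cos 150°, sin 150°) = (-0.8660, 0.5000); from cell (2,5)
  next x-line at t=0.9353, next y-line at t=1.6200; Δt_x=1.1547, Δt_y=2.0000
    x: enter (1,5) at t=0.9353
    y: enter (1,6) at t=1.6200 ← occupied
  → r_3 = 1.6200
beam 4: φ=90°, α=195°
  dir = (cos 195°, sin 195°) = (-0.9659, -0.2588); from cell (2,5)
  next x-line at t=0.8386, next y-line at t=0.7341; Δt_x=1.0353, Δt_y=3.8637
    y: enter (2,4) at t=0.7341
    x: enter (1,4) at t=0.8386
    x: enter (0,4) at t=1.8738 ← occupied
  → r_4 = 1.8738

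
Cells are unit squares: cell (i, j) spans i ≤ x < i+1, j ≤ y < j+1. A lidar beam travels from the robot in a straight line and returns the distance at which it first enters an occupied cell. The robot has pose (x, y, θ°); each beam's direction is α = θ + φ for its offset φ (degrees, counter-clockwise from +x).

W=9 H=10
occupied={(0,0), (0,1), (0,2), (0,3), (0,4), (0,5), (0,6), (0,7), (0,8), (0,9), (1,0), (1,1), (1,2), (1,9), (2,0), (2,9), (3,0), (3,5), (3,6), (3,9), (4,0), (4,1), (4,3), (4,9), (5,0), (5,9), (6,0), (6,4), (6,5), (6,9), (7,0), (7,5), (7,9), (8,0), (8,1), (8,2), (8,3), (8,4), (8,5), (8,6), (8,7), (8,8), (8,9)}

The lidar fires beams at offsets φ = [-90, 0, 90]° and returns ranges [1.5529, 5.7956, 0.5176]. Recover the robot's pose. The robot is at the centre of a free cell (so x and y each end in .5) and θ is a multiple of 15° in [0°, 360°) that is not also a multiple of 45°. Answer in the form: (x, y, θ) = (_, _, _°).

(x, y, θ) = (2.5, 1.5, 105°)

Candidates: 47 free-cell centres × 16 headings = 752 poses. Raycast each; keep the one whose scan matches to 4 dp.
  (4.5, 8.5, 60°): beam 1 = 4.0415 ≠ 1.5529 ✗
  (2.5, 2.5, 240°): beam 1 = 0.5774 ≠ 1.5529 ✗
  (2.5, 1.5, 300°): beam 1 = 0.5774 ≠ 1.5529 ✗
  (5.5, 8.5, 150°): beam 1 = 0.5774 ≠ 1.5529 ✗
  …
  (2.5, 1.5, 105°): r_1=1.5529, r_2=5.7956, r_3=0.5176 — all match ✓
Only this pose fits every beam.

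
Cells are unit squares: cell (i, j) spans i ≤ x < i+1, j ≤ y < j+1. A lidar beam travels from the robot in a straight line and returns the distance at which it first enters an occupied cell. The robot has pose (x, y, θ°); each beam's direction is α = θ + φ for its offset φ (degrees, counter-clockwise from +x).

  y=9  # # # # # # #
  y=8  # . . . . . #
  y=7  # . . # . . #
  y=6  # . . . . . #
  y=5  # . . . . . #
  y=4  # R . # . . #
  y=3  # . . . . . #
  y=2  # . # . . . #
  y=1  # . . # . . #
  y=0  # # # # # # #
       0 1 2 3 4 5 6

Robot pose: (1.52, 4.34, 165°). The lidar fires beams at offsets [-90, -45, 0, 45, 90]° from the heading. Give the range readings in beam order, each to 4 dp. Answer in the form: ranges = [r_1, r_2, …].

ranges = [4.8244, 1.0400, 0.5383, 0.6004, 2.0091]

beam 1: φ=-90°, α=75°
  d=(0.2588,0.9659)  start (1,4)  tX=1.8546 tY=0.6833  stride 1/|dx|=3.8637 1/|dy|=1.0353
    cross y-line → (1,5), t=0.6833
    cross y-line → (1,6), t=1.7186
    cross x-line → (2,6), t=1.8546
    cross y-line → (2,7), t=2.7538
    cross y-line → (2,8), t=3.7891
    cross y-line → (2,9), t=4.8244 (wall)
  → r_1 = 4.8244
beam 2: φ=-45°, α=120°
  d=(-0.5000,0.8660)  start (1,4)  tX=1.0400 tY=0.7621  stride 1/|dx|=2.0000 1/|dy|=1.1547
    cross y-line → (1,5), t=0.7621
    cross x-line → (0,5), t=1.0400 (wall)
  → r_2 = 1.0400
beam 3: φ=0°, α=165°
  d=(-0.9659,0.2588)  start (1,4)  tX=0.5383 tY=2.5500  stride 1/|dx|=1.0353 1/|dy|=3.8637
    cross x-line → (0,4), t=0.5383 (wall)
  → r_3 = 0.5383
beam 4: φ=45°, α=210°
  d=(-0.8660,-0.5000)  start (1,4)  tX=0.6004 tY=0.6800  stride 1/|dx|=1.1547 1/|dy|=2.0000
    cross x-line → (0,4), t=0.6004 (wall)
  → r_4 = 0.6004
beam 5: φ=90°, α=255°
  d=(-0.2588,-0.9659)  start (1,4)  tX=2.0091 tY=0.3520  stride 1/|dx|=3.8637 1/|dy|=1.0353
    cross y-line → (1,3), t=0.3520
    cross y-line → (1,2), t=1.3873
    cross x-line → (0,2), t=2.0091 (wall)
  → r_5 = 2.0091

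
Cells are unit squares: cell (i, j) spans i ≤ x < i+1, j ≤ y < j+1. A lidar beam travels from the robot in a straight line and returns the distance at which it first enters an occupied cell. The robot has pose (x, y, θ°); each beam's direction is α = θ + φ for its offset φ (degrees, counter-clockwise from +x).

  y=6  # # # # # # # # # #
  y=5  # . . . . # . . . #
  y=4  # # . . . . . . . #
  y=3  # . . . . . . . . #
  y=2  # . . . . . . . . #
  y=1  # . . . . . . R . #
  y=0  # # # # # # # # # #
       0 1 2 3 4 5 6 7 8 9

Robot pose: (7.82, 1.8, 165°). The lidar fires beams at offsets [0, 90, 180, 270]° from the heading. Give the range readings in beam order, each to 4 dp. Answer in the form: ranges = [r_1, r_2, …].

ranges = [7.0606, 0.8282, 1.2216, 4.3482]

beam 1: φ=0°, α=165°
  direction (-0.9659, 0.2588); cell (7,1); t to first gridline: x 0.8489, y 0.7727 (then +1.0353 / +3.8637)
    (7,2) via y @ 0.7727
    (6,2) via x @ 0.8489
    (5,2) via x @ 1.8842
    (4,2) via x @ 2.9195
    (3,2) via x @ 3.9548
    (3,3) via y @ 4.6364
    (2,3) via x @ 4.9900
    (1,3) via x @ 6.0253
    (0,3) via x @ 7.0606  # hit
  → r_1 = 7.0606
beam 2: φ=90°, α=255°
  direction (-0.2588, -0.9659); cell (7,1); t to first gridline: x 3.1682, y 0.8282 (then +3.8637 / +1.0353)
    (7,0) via y @ 0.8282  # hit
  → r_2 = 0.8282
beam 3: φ=180°, α=345°
  direction (0.9659, -0.2588); cell (7,1); t to first gridline: x 0.1863, y 3.0910 (then +1.0353 / +3.8637)
    (8,1) via x @ 0.1863
    (9,1) via x @ 1.2216  # hit
  → r_3 = 1.2216
beam 4: φ=270°, α=75°
  direction (0.2588, 0.9659); cell (7,1); t to first gridline: x 0.6955, y 0.2071 (then +3.8637 / +1.0353)
    (7,2) via y @ 0.2071
    (8,2) via x @ 0.6955
    (8,3) via y @ 1.2423
    (8,4) via y @ 2.2776
    (8,5) via y @ 3.3129
    (8,6) via y @ 4.3482  # hit
  → r_4 = 4.3482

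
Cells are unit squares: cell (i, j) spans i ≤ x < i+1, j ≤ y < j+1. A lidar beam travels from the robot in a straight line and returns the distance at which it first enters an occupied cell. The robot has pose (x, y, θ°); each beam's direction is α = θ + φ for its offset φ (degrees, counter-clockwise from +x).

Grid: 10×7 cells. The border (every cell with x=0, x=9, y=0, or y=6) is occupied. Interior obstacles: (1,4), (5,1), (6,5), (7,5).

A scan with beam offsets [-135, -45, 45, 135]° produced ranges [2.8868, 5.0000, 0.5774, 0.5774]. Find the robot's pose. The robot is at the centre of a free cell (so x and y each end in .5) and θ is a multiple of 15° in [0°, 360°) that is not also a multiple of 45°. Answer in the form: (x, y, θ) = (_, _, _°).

(x, y, θ) = (1.5, 3.5, 75°)

The pose lattice has 36·16 = 576 candidates. Test each by forward raycasting.
  (6.5, 1.5, 330°): beam 1 = 0.5176 ≠ 2.8868 ✗
  (2.5, 3.5, 345°): beam 1 = 1.7321 ≠ 2.8868 ✗
  (2.5, 3.5, 30°): beam 1 = 2.5882 ≠ 2.8868 ✗
  (6.5, 3.5, 75°): beam 2 = 2.8868 ≠ 5.0000 ✗
  …
  (1.5, 3.5, 75°): r_1=2.8868, r_2=5.0000, r_3=0.5774, r_4=0.5774 — all match ✓
Only this pose fits every beam.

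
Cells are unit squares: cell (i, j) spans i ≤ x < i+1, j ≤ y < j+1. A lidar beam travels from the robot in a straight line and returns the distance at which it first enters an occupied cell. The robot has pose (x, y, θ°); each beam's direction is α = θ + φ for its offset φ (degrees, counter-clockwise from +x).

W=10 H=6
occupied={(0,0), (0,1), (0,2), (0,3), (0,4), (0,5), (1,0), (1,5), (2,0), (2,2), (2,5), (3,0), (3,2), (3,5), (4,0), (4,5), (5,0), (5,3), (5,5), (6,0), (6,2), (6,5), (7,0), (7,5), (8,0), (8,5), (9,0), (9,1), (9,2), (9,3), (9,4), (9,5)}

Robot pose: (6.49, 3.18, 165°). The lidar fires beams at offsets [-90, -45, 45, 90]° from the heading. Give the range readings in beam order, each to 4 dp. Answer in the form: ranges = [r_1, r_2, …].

ranges = [1.8842, 2.1016, 0.3600, 0.1863]

beam 1: φ=-90°, α=75°
  d=(0.2588,0.9659)  start (6,3)  tX=1.9705 tY=0.8489  stride 1/|dx|=3.8637 1/|dy|=1.0353
    cross y-line → (6,4), t=0.8489
    cross y-line → (6,5), t=1.8842 (wall)
  → r_1 = 1.8842
beam 2: φ=-45°, α=120°
  d=(-0.5000,0.8660)  start (6,3)  tX=0.9800 tY=0.9469  stride 1/|dx|=2.0000 1/|dy|=1.1547
    cross y-line → (6,4), t=0.9469
    cross x-line → (5,4), t=0.9800
    cross y-line → (5,5), t=2.1016 (wall)
  → r_2 = 2.1016
beam 3: φ=45°, α=210°
  d=(-0.8660,-0.5000)  start (6,3)  tX=0.5658 tY=0.3600  stride 1/|dx|=1.1547 1/|dy|=2.0000
    cross y-line → (6,2), t=0.3600 (wall)
  → r_3 = 0.3600
beam 4: φ=90°, α=255°
  d=(-0.2588,-0.9659)  start (6,3)  tX=1.8932 tY=0.1863  stride 1/|dx|=3.8637 1/|dy|=1.0353
    cross y-line → (6,2), t=0.1863 (wall)
  → r_4 = 0.1863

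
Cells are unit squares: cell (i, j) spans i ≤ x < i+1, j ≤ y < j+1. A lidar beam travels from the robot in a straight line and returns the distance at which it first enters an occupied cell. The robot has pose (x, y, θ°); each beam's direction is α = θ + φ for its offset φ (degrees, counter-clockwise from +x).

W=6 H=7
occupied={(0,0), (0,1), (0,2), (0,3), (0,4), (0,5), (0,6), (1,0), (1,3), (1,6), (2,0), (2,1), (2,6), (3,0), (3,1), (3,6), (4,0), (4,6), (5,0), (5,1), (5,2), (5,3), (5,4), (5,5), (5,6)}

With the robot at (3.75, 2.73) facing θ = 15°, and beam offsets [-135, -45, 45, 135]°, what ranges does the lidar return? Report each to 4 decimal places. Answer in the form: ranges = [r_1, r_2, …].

beam 1: φ=-135°, α=240°
  dir = (cos 240°, sin 240°) = (-0.5000, -0.8660); from cell (3,2)
  next x-line at t=1.5000, next y-line at t=0.8429; Δt_x=2.0000, Δt_y=1.1547
    y: enter (3,1) at t=0.8429 ← occupied
  → r_1 = 0.8429
beam 2: φ=-45°, α=330°
  dir = (cos 330°, sin 330°) = (0.8660, -0.5000); from cell (3,2)
  next x-line at t=0.2887, next y-line at t=1.4600; Δt_x=1.1547, Δt_y=2.0000
    x: enter (4,2) at t=0.2887
    x: enter (5,2) at t=1.4434 ← occupied
  → r_2 = 1.4434
beam 3: φ=45°, α=60°
  dir = (cos 60°, sin 60°) = (0.5000, 0.8660); from cell (3,2)
  next x-line at t=0.5000, next y-line at t=0.3118; Δt_x=2.0000, Δt_y=1.1547
    y: enter (3,3) at t=0.3118
    x: enter (4,3) at t=0.5000
    y: enter (4,4) at t=1.4665
    x: enter (5,4) at t=2.5000 ← occupied
  → r_3 = 2.5000
beam 4: φ=135°, α=150°
  dir = (cos 150°, sin 150°) = (-0.8660, 0.5000); from cell (3,2)
  next x-line at t=0.8660, next y-line at t=0.5400; Δt_x=1.1547, Δt_y=2.0000
    y: enter (3,3) at t=0.5400
    x: enter (2,3) at t=0.8660
    x: enter (1,3) at t=2.0207 ← occupied
  → r_4 = 2.0207

ranges = [0.8429, 1.4434, 2.5000, 2.0207]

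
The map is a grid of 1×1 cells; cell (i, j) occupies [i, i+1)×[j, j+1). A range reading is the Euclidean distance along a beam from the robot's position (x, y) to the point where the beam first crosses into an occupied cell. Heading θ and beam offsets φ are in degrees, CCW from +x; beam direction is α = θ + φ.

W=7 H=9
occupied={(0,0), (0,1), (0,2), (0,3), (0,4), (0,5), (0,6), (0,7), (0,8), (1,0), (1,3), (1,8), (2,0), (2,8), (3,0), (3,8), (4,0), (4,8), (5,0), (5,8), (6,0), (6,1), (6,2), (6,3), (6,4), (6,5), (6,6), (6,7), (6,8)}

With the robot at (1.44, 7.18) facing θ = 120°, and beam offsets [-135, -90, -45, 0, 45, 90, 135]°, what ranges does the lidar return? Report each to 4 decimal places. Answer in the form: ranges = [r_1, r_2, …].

ranges = [4.7209, 1.6400, 0.8489, 0.8800, 0.4555, 0.5081, 1.7000]

beam 1: φ=-135°, α=345°
  cosα=0.9659 sinα=-0.2588 | (1,7) | tMaxX 0.5798 tMaxY 0.6955 | tΔX 1.0353 tΔY 3.8637
    t=0.5798 [x] (2,7)
    t=0.6955 [y] (2,6)
    t=1.6150 [x] (3,6)
    t=2.6503 [x] (4,6)
    t=3.6856 [x] (5,6)
    t=4.5592 [y] (5,5)
    t=4.7209 [x] (6,5) — stop
  → r_1 = 4.7209
beam 2: φ=-90°, α=30°
  cosα=0.8660 sinα=0.5000 | (1,7) | tMaxX 0.6466 tMaxY 1.6400 | tΔX 1.1547 tΔY 2.0000
    t=0.6466 [x] (2,7)
    t=1.6400 [y] (2,8) — stop
  → r_2 = 1.6400
beam 3: φ=-45°, α=75°
  cosα=0.2588 sinα=0.9659 | (1,7) | tMaxX 2.1637 tMaxY 0.8489 | tΔX 3.8637 tΔY 1.0353
    t=0.8489 [y] (1,8) — stop
  → r_3 = 0.8489
beam 4: φ=0°, α=120°
  cosα=-0.5000 sinα=0.8660 | (1,7) | tMaxX 0.8800 tMaxY 0.9469 | tΔX 2.0000 tΔY 1.1547
    t=0.8800 [x] (0,7) — stop
  → r_4 = 0.8800
beam 5: φ=45°, α=165°
  cosα=-0.9659 sinα=0.2588 | (1,7) | tMaxX 0.4555 tMaxY 3.1682 | tΔX 1.0353 tΔY 3.8637
    t=0.4555 [x] (0,7) — stop
  → r_5 = 0.4555
beam 6: φ=90°, α=210°
  cosα=-0.8660 sinα=-0.5000 | (1,7) | tMaxX 0.5081 tMaxY 0.3600 | tΔX 1.1547 tΔY 2.0000
    t=0.3600 [y] (1,6)
    t=0.5081 [x] (0,6) — stop
  → r_6 = 0.5081
beam 7: φ=135°, α=255°
  cosα=-0.2588 sinα=-0.9659 | (1,7) | tMaxX 1.7000 tMaxY 0.1863 | tΔX 3.8637 tΔY 1.0353
    t=0.1863 [y] (1,6)
    t=1.2216 [y] (1,5)
    t=1.7000 [x] (0,5) — stop
  → r_7 = 1.7000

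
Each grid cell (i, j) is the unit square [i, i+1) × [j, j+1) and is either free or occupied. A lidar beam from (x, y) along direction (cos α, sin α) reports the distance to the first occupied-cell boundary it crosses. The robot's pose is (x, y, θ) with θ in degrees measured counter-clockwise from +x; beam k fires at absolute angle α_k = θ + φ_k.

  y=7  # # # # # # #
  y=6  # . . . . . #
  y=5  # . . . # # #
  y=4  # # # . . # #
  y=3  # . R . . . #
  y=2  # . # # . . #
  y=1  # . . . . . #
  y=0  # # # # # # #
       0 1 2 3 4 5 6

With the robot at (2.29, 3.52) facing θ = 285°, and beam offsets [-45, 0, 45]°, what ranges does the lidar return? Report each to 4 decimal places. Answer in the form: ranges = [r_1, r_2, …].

beam 1: φ=-45°, α=240°
  direction (-0.5000, -0.8660); cell (2,3); t to first gridline: x 0.5800, y 0.6004 (then +2.0000 / +1.1547)
    (1,3) via x @ 0.5800
    (1,2) via y @ 0.6004
    (1,1) via y @ 1.7551
    (0,1) via x @ 2.5800  # hit
  → r_1 = 2.5800
beam 2: φ=0°, α=285°
  direction (0.2588, -0.9659); cell (2,3); t to first gridline: x 2.7432, y 0.5383 (then +3.8637 / +1.0353)
    (2,2) via y @ 0.5383  # hit
  → r_2 = 0.5383
beam 3: φ=45°, α=330°
  direction (0.8660, -0.5000); cell (2,3); t to first gridline: x 0.8198, y 1.0400 (then +1.1547 / +2.0000)
    (3,3) via x @ 0.8198
    (3,2) via y @ 1.0400  # hit
  → r_3 = 1.0400

ranges = [2.5800, 0.5383, 1.0400]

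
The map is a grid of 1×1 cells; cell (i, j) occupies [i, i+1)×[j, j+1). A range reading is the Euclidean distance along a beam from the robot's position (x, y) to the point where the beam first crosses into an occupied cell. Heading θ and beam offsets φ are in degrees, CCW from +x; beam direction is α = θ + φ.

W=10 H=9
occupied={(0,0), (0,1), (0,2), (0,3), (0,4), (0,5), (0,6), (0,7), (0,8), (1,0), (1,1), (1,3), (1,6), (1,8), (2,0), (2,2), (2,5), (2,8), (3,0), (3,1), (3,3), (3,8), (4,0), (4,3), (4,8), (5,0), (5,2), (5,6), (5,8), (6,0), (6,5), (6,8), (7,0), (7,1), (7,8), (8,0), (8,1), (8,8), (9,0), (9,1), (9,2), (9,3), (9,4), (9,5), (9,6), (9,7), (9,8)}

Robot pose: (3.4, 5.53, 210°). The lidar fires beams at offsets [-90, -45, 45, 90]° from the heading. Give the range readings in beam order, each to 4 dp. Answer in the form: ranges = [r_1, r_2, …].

beam 1: φ=-90°, α=120°
  dir = (cos 120°, sin 120°) = (-0.5000, 0.8660); from cell (3,5)
  next x-line at t=0.8000, next y-line at t=0.5427; Δt_x=2.0000, Δt_y=1.1547
    y: enter (3,6) at t=0.5427
    x: enter (2,6) at t=0.8000
    y: enter (2,7) at t=1.6974
    x: enter (1,7) at t=2.8000
    y: enter (1,8) at t=2.8521 ← occupied
  → r_1 = 2.8521
beam 2: φ=-45°, α=165°
  dir = (cos 165°, sin 165°) = (-0.9659, 0.2588); from cell (3,5)
  next x-line at t=0.4141, next y-line at t=1.8159; Δt_x=1.0353, Δt_y=3.8637
    x: enter (2,5) at t=0.4141 ← occupied
  → r_2 = 0.4141
beam 3: φ=45°, α=255°
  dir = (cos 255°, sin 255°) = (-0.2588, -0.9659); from cell (3,5)
  next x-line at t=1.5455, next y-line at t=0.5487; Δt_x=3.8637, Δt_y=1.0353
    y: enter (3,4) at t=0.5487
    x: enter (2,4) at t=1.5455
    y: enter (2,3) at t=1.5840
    y: enter (2,2) at t=2.6192 ← occupied
  → r_3 = 2.6192
beam 4: φ=90°, α=300°
  dir = (cos 300°, sin 300°) = (0.5000, -0.8660); from cell (3,5)
  next x-line at t=1.2000, next y-line at t=0.6120; Δt_x=2.0000, Δt_y=1.1547
    y: enter (3,4) at t=0.6120
    x: enter (4,4) at t=1.2000
    y: enter (4,3) at t=1.7667 ← occupied
  → r_4 = 1.7667

ranges = [2.8521, 0.4141, 2.6192, 1.7667]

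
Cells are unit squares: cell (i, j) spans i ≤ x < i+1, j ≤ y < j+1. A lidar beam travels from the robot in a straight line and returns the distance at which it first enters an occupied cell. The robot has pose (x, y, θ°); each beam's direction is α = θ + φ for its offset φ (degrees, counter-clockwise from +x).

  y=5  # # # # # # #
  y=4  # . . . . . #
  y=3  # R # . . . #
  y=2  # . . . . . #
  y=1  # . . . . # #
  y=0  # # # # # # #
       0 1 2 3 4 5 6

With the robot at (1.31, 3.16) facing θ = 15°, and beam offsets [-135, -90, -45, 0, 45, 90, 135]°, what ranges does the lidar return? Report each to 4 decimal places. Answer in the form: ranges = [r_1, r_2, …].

ranges = [0.6200, 2.2362, 4.2608, 0.7143, 2.1246, 1.1977, 0.3580]

beam 1: φ=-135°, α=240°
  direction (-0.5000, -0.8660); cell (1,3); t to first gridline: x 0.6200, y 0.1848 (then +2.0000 / +1.1547)
    (1,2) via y @ 0.1848
    (0,2) via x @ 0.6200  # hit
  → r_1 = 0.6200
beam 2: φ=-90°, α=285°
  direction (0.2588, -0.9659); cell (1,3); t to first gridline: x 2.6660, y 0.1656 (then +3.8637 / +1.0353)
    (1,2) via y @ 0.1656
    (1,1) via y @ 1.2009
    (1,0) via y @ 2.2362  # hit
  → r_2 = 2.2362
beam 3: φ=-45°, α=330°
  direction (0.8660, -0.5000); cell (1,3); t to first gridline: x 0.7967, y 0.3200 (then +1.1547 / +2.0000)
    (1,2) via y @ 0.3200
    (2,2) via x @ 0.7967
    (3,2) via x @ 1.9514
    (3,1) via y @ 2.3200
    (4,1) via x @ 3.1061
    (5,1) via x @ 4.2608  # hit
  → r_3 = 4.2608
beam 4: φ=0°, α=15°
  direction (0.9659, 0.2588); cell (1,3); t to first gridline: x 0.7143, y 3.2455 (then +1.0353 / +3.8637)
    (2,3) via x @ 0.7143  # hit
  → r_4 = 0.7143
beam 5: φ=45°, α=60°
  direction (0.5000, 0.8660); cell (1,3); t to first gridline: x 1.3800, y 0.9699 (then +2.0000 / +1.1547)
    (1,4) via y @ 0.9699
    (2,4) via x @ 1.3800
    (2,5) via y @ 2.1246  # hit
  → r_5 = 2.1246
beam 6: φ=90°, α=105°
  direction (-0.2588, 0.9659); cell (1,3); t to first gridline: x 1.1977, y 0.8696 (then +3.8637 / +1.0353)
    (1,4) via y @ 0.8696
    (0,4) via x @ 1.1977  # hit
  → r_6 = 1.1977
beam 7: φ=135°, α=150°
  direction (-0.8660, 0.5000); cell (1,3); t to first gridline: x 0.3580, y 1.6800 (then +1.1547 / +2.0000)
    (0,3) via x @ 0.3580  # hit
  → r_7 = 0.3580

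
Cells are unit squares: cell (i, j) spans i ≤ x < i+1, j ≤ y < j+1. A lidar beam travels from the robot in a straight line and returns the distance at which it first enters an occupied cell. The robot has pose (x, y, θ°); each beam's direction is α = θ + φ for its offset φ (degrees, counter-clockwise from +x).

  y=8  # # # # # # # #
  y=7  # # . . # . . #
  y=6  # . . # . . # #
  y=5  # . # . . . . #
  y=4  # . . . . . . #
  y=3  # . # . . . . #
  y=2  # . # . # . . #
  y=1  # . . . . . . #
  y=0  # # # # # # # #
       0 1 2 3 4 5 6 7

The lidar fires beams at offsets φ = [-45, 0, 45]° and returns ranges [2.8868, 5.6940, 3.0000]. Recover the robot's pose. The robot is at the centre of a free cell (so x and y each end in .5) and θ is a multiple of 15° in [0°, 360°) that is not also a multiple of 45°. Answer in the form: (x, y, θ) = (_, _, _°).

Candidates: 34 free-cell centres × 16 headings = 544 poses. Raycast each; keep the one whose scan matches to 4 dp.
  (4.5, 1.5, 210°): beam 1 = 1.9319 ≠ 2.8868 ✗
  (1.5, 4.5, 345°): beam 1 = 1.0000 ≠ 2.8868 ✗
  (3.5, 2.5, 30°): beam 1 = 0.5176 ≠ 2.8868 ✗
  …
  (6.5, 5.5, 195°): r_1=2.8868, r_2=5.6940, r_3=3.0000 — all match ✓
Only this pose fits every beam.

(x, y, θ) = (6.5, 5.5, 195°)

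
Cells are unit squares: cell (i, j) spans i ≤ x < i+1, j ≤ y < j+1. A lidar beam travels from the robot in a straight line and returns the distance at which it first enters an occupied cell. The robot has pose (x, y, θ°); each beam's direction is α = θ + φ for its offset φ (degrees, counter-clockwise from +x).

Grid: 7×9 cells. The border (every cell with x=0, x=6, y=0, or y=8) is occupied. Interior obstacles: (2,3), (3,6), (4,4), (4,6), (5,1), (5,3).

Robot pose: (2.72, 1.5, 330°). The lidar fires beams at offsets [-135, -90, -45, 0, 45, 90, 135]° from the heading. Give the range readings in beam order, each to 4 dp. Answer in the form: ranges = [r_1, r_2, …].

beam 1: φ=-135°, α=195°
  direction (-0.9659, -0.2588); cell (2,1); t to first gridline: x 0.7454, y 1.9319 (then +1.0353 / +3.8637)
    (1,1) via x @ 0.7454
    (0,1) via x @ 1.7807  # hit
  → r_1 = 1.7807
beam 2: φ=-90°, α=240°
  direction (-0.5000, -0.8660); cell (2,1); t to first gridline: x 1.4400, y 0.5774 (then +2.0000 / +1.1547)
    (2,0) via y @ 0.5774  # hit
  → r_2 = 0.5774
beam 3: φ=-45°, α=285°
  direction (0.2588, -0.9659); cell (2,1); t to first gridline: x 1.0818, y 0.5176 (then +3.8637 / +1.0353)
    (2,0) via y @ 0.5176  # hit
  → r_3 = 0.5176
beam 4: φ=0°, α=330°
  direction (0.8660, -0.5000); cell (2,1); t to first gridline: x 0.3233, y 1.0000 (then +1.1547 / +2.0000)
    (3,1) via x @ 0.3233
    (3,0) via y @ 1.0000  # hit
  → r_4 = 1.0000
beam 5: φ=45°, α=15°
  direction (0.9659, 0.2588); cell (2,1); t to first gridline: x 0.2899, y 1.9319 (then +1.0353 / +3.8637)
    (3,1) via x @ 0.2899
    (4,1) via x @ 1.3252
    (4,2) via y @ 1.9319
    (5,2) via x @ 2.3604
    (6,2) via x @ 3.3957  # hit
  → r_5 = 3.3957
beam 6: φ=90°, α=60°
  direction (0.5000, 0.8660); cell (2,1); t to first gridline: x 0.5600, y 0.5774 (then +2.0000 / +1.1547)
    (3,1) via x @ 0.5600
    (3,2) via y @ 0.5774
    (3,3) via y @ 1.7321
    (4,3) via x @ 2.5600
    (4,4) via y @ 2.8868  # hit
  → r_6 = 2.8868
beam 7: φ=135°, α=105°
  direction (-0.2588, 0.9659); cell (2,1); t to first gridline: x 2.7819, y 0.5176 (then +3.8637 / +1.0353)
    (2,2) via y @ 0.5176
    (2,3) via y @ 1.5529  # hit
  → r_7 = 1.5529

ranges = [1.7807, 0.5774, 0.5176, 1.0000, 3.3957, 2.8868, 1.5529]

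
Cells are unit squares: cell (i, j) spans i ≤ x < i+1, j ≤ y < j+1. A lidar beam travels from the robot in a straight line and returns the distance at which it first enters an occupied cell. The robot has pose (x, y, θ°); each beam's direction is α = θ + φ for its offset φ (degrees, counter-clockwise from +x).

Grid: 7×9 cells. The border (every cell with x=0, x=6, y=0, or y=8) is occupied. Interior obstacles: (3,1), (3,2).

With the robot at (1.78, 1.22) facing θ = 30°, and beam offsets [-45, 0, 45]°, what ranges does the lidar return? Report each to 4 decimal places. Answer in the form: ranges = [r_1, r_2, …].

ranges = [0.8500, 1.4087, 7.0192]

beam 1: φ=-45°, α=345°
  dir = (cos 345°, sin 345°) = (0.9659, -0.2588); from cell (1,1)
  next x-line at t=0.2278, next y-line at t=0.8500; Δt_x=1.0353, Δt_y=3.8637
    x: enter (2,1) at t=0.2278
    y: enter (2,0) at t=0.8500 ← occupied
  → r_1 = 0.8500
beam 2: φ=0°, α=30°
  dir = (cos 30°, sin 30°) = (0.8660, 0.5000); from cell (1,1)
  next x-line at t=0.2540, next y-line at t=1.5600; Δt_x=1.1547, Δt_y=2.0000
    x: enter (2,1) at t=0.2540
    x: enter (3,1) at t=1.4087 ← occupied
  → r_2 = 1.4087
beam 3: φ=45°, α=75°
  dir = (cos 75°, sin 75°) = (0.2588, 0.9659); from cell (1,1)
  next x-line at t=0.8500, next y-line at t=0.8075; Δt_x=3.8637, Δt_y=1.0353
    y: enter (1,2) at t=0.8075
    x: enter (2,2) at t=0.8500
    y: enter (2,3) at t=1.8428
    y: enter (2,4) at t=2.8781
    y: enter (2,5) at t=3.9133
    x: enter (3,5) at t=4.7137
    y: enter (3,6) at t=4.9486
    y: enter (3,7) at t=5.9839
    y: enter (3,8) at t=7.0192 ← occupied
  → r_3 = 7.0192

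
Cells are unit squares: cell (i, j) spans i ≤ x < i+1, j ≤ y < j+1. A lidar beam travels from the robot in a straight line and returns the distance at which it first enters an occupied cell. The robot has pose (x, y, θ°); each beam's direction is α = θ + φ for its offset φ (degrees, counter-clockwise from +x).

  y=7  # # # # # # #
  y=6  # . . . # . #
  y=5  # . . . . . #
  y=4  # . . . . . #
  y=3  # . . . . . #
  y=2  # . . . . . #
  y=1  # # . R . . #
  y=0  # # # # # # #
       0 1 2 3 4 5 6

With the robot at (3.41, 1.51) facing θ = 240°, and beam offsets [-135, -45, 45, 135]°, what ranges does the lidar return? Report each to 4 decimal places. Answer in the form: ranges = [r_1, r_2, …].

ranges = [5.6837, 1.4597, 0.5280, 2.6814]

beam 1: φ=-135°, α=105°
  d=(-0.2588,0.9659)  start (3,1)  tX=1.5841 tY=0.5073  stride 1/|dx|=3.8637 1/|dy|=1.0353
    cross y-line → (3,2), t=0.5073
    cross y-line → (3,3), t=1.5426
    cross x-line → (2,3), t=1.5841
    cross y-line → (2,4), t=2.5778
    cross y-line → (2,5), t=3.6131
    cross y-line → (2,6), t=4.6484
    cross x-line → (1,6), t=5.4478
    cross y-line → (1,7), t=5.6837 (wall)
  → r_1 = 5.6837
beam 2: φ=-45°, α=195°
  d=(-0.9659,-0.2588)  start (3,1)  tX=0.4245 tY=1.9705  stride 1/|dx|=1.0353 1/|dy|=3.8637
    cross x-line → (2,1), t=0.4245
    cross x-line → (1,1), t=1.4597 (wall)
  → r_2 = 1.4597
beam 3: φ=45°, α=285°
  d=(0.2588,-0.9659)  start (3,1)  tX=2.2796 tY=0.5280  stride 1/|dx|=3.8637 1/|dy|=1.0353
    cross y-line → (3,0), t=0.5280 (wall)
  → r_3 = 0.5280
beam 4: φ=135°, α=15°
  d=(0.9659,0.2588)  start (3,1)  tX=0.6108 tY=1.8932  stride 1/|dx|=1.0353 1/|dy|=3.8637
    cross x-line → (4,1), t=0.6108
    cross x-line → (5,1), t=1.6461
    cross y-line → (5,2), t=1.8932
    cross x-line → (6,2), t=2.6814 (wall)
  → r_4 = 2.6814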